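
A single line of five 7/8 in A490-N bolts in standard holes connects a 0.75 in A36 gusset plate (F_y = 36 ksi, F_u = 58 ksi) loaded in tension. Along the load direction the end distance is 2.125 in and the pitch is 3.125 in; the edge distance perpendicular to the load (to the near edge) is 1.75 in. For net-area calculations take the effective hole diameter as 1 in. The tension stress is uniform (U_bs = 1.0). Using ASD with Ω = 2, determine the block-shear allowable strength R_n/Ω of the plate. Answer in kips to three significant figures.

Shear plane L_v = 2.125 + 4·3.125 = 14.62 in; A_gv = 14.62 × 0.75 = 10.97 in².
A_nv = (14.62 − 4.5·1) × 0.75 = 7.594 in².
A_nt = (1.75 − 0.5·1) × 0.75 = 0.9375 in².
0.6 F_u A_nv = 264.3 kips; 0.6 F_y A_gv = 236.9 kips → shear yielding governs the shear term.
R_n = 236.9 + 1.0 × 58 × 0.9375 = 291.3 kips.
Allowable strength R_n/Ω = 291.3 / 2 = 146 kips.

146 kips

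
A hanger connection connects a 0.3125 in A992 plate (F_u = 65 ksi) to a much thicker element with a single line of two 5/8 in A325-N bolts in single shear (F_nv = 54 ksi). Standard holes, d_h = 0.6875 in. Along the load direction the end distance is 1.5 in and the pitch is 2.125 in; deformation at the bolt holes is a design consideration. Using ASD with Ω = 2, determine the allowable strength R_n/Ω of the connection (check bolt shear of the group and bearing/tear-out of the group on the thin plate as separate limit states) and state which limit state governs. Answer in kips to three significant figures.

16.6 kips (bolt shear governs)

Bolt shear: A_b = π·0.625²/4 = 0.3068 in²; R_n = 54 × 0.3068 × 2 × 1 = 33.13 kips → 33.13 / 2 = 16.6 kips.
Bearing (1.2 l_c t F_u ≤ 2.4 d t F_u): upper limit = 2.4·0.625·0.3125·65 = 30.47 kips.
  Edge l_c = 1.5 − 0.6875/2 = 1.156 → r_n = 28.18 kips; interior l_c = 2.125 − 0.6875 = 1.438 → r_n = 30.47 kips.
  R_n,bearing = 1·28.18 + 1·30.47 = 58.65 kips → 58.65 / 2 = 29.3 kips.
Bolt shear governs: 16.6 kips.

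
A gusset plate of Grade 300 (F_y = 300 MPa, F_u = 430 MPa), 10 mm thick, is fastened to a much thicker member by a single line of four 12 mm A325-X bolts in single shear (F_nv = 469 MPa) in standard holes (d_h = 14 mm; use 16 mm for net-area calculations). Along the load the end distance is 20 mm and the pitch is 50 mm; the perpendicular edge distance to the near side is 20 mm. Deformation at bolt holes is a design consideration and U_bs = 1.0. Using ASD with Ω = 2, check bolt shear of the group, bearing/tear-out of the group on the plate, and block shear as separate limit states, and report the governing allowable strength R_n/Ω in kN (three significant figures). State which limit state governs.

Bolt shear: A_b = π·12²/4 = 113.1 mm²; R_n = 469 × 113.1 × 4 × 1 / 1000 = 212.2 kN → 212.2 / 2 = 106 kN.
Bearing: edge l_c = 13, r_n = 67.08 kN; interior l_c = 36, r_n = 123.8 kN; R_n = 67.08 + 3·123.8 = 438.6 kN → 219 kN.
Block shear: A_gv = 1700, A_nv = 1140, A_nt = 120 mm²; R_n = min(0.6F_uA_nv, 0.6F_yA_gv) + U_bs·F_u·A_nt = 345.7 kN → 173 kN.
Bolt shear governs: 106 kN.

106 kN (bolt shear governs)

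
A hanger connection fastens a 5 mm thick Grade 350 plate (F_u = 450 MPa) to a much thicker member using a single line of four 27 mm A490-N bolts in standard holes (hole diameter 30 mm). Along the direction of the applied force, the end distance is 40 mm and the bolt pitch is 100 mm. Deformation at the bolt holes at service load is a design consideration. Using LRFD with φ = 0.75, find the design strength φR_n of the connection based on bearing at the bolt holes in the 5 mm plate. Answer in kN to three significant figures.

379 kN

Per bolt r_n = 1.2 l_c t F_u ≤ 2.4 d t F_u; upper limit = 2.4 × 27 × 5 × 450 / 1000 = 145.8 kN.
Edge bolt: l_c = 40 − 30/2 = 25 mm → 1.2 × 25 × 5 × 450 / 1000 = 67.5 → r_n = 67.5 kN.
Interior bolts: l_c = 100 − 30 = 70 mm → 1.2 × 70 × 5 × 450 / 1000 = 189 → r_n = 145.8 kN.
R_n = 1 × 67.5 + 3 × 145.8 = 504.9 kN.
Design strength φR_n = 0.75 × 504.9 = 379 kN.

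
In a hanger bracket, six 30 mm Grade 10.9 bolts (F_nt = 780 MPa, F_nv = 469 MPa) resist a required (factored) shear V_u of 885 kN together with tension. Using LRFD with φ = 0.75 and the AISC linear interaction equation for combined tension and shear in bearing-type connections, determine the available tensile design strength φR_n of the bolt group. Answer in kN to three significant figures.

1750 kN

A_b = π·30²/4 = 706.9 mm²; f_rv = 885 × 1000 / (6 × 706.9) = 208.7 MPa.
F'_nt = 1.3 F_nt − (F_nt / φF_nv) f_rv = 1.3·780 − (780/(0.75·469))·208.7 = 551.3 MPa, capped at F_nt → F'_nt = 551.3 MPa.
R_n = F'_nt · A_b · n = 551.3 × 706.9 × 6 / 1000 = 2338 kN.
Design strength φR_n = 0.75 × 2338 = 1750 kN.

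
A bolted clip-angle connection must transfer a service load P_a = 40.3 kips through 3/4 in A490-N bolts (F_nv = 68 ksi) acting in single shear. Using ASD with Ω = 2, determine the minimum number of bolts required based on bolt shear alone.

A_b = π·0.75²/4 = 0.4418 in².
Per-bolt allowable strength R_n/Ω = 68 × 0.4418 × 1 / 2 = 15.02 kips.
n ≥ 40.3 / 15.02 = 2.683 → use 3 bolts.

3 bolts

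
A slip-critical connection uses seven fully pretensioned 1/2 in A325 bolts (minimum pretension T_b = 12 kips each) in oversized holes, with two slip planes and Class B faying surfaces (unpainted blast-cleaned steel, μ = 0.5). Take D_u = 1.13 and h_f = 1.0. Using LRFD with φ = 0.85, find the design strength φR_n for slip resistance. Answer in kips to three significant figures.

R_n = μ · D_u · h_f · T_b · n_s · n_b = 0.5 × 1.13 × 1.0 × 12 × 2 × 7 = 94.92 kips.
Design strength φR_n = 0.85 × 94.92 = 80.7 kips.

80.7 kips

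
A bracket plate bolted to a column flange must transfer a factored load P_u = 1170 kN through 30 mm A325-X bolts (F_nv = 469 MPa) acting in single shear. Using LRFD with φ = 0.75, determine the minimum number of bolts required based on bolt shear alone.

A_b = π·30²/4 = 706.9 mm².
Per-bolt design strength φR_n = 0.75 × 469 × 706.9 × 1 / 1000 = 248.6 kN.
n ≥ 1170 / 248.6 = 4.706 → use 5 bolts.

5 bolts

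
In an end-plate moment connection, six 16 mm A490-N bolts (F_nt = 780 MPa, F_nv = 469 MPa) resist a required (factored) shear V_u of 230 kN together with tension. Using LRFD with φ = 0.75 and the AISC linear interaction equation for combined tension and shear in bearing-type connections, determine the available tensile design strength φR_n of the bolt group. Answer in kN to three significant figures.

535 kN

A_b = π·16²/4 = 201.1 mm²; f_rv = 230 × 1000 / (6 × 201.1) = 190.7 MPa.
F'_nt = 1.3 F_nt − (F_nt / φF_nv) f_rv = 1.3·780 − (780/(0.75·469))·190.7 = 591.2 MPa, capped at F_nt → F'_nt = 591.2 MPa.
R_n = F'_nt · A_b · n = 591.2 × 201.1 × 6 / 1000 = 713.2 kN.
Design strength φR_n = 0.75 × 713.2 = 535 kN.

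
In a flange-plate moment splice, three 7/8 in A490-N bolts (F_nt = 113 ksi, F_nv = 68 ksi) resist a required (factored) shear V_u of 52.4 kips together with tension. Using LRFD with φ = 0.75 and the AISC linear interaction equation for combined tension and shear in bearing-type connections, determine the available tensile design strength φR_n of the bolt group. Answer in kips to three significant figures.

A_b = π·0.875²/4 = 0.6013 in²; f_rv = 52.4 / (3 × 0.6013) = 29.05 ksi.
F'_nt = 1.3 F_nt − (F_nt / φF_nv) f_rv = 1.3·113 − (113/(0.75·68))·29.05 = 82.54 ksi, capped at F_nt → F'_nt = 82.54 ksi.
R_n = F'_nt · A_b · n = 82.54 × 0.6013 × 3 = 148.9 kips.
Design strength φR_n = 0.75 × 148.9 = 112 kips.

112 kips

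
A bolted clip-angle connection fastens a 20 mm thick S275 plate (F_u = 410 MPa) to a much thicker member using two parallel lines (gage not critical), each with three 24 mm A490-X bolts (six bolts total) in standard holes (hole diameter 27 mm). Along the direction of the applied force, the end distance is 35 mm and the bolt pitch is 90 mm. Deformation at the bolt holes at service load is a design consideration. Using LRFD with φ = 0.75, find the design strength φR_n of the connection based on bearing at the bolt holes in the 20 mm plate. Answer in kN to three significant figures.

1730 kN

Per bolt r_n = 1.2 l_c t F_u ≤ 2.4 d t F_u; upper limit = 2.4 × 24 × 20 × 410 / 1000 = 472.3 kN.
Edge bolt: l_c = 35 − 27/2 = 21.5 mm → 1.2 × 21.5 × 20 × 410 / 1000 = 211.6 → r_n = 211.6 kN.
Interior bolts: l_c = 90 − 27 = 63 mm → 1.2 × 63 × 20 × 410 / 1000 = 619.9 → r_n = 472.3 kN.
R_n = 2 × 211.6 + 4 × 472.3 = 2312 kN.
Design strength φR_n = 0.75 × 2312 = 1730 kN.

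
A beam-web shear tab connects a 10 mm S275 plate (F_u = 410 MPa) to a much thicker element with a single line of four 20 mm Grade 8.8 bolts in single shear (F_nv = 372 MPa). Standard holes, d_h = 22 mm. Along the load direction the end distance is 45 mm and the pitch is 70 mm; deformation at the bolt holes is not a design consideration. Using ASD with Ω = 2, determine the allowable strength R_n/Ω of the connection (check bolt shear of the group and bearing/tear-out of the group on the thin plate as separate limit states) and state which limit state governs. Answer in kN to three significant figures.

Bolt shear: A_b = π·20²/4 = 314.2 mm²; R_n = 372 × 314.2 × 4 × 1 / 1000 = 467.5 kN → 467.5 / 2 = 234 kN.
Bearing (1.5 l_c t F_u ≤ 3.0 d t F_u): upper limit = 3.0·20·10·410 / 1000 = 246 kN.
  Edge l_c = 45 − 22/2 = 34 → r_n = 209.1 kN; interior l_c = 70 − 22 = 48 → r_n = 246 kN.
  R_n,bearing = 1·209.1 + 3·246 = 947.1 kN → 947.1 / 2 = 474 kN.
Bolt shear governs: 234 kN.

234 kN (bolt shear governs)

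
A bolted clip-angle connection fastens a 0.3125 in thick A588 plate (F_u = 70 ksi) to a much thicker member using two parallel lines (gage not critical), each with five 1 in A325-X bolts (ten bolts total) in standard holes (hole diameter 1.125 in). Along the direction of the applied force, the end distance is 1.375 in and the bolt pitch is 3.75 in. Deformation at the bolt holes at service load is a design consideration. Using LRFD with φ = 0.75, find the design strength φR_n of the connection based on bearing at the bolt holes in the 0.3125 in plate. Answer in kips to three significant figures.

347 kips

Per bolt r_n = 1.2 l_c t F_u ≤ 2.4 d t F_u; upper limit = 2.4 × 1 × 0.3125 × 70 = 52.5 kips.
Edge bolt: l_c = 1.375 − 1.125/2 = 0.8125 in → 1.2 × 0.8125 × 0.3125 × 70 = 21.33 → r_n = 21.33 kips.
Interior bolts: l_c = 3.75 − 1.125 = 2.625 in → 1.2 × 2.625 × 0.3125 × 70 = 68.91 → r_n = 52.5 kips.
R_n = 2 × 21.33 + 8 × 52.5 = 462.7 kips.
Design strength φR_n = 0.75 × 462.7 = 347 kips.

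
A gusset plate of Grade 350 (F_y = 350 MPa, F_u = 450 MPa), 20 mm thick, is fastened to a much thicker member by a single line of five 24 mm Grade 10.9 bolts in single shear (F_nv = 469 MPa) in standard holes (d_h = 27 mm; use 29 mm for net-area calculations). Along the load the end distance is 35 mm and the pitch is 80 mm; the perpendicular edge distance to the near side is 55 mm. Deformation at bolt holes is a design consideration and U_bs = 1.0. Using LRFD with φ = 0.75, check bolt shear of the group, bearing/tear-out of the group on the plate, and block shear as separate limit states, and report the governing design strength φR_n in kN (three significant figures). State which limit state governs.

796 kN (bolt shear governs)

Bolt shear: A_b = π·24²/4 = 452.4 mm²; R_n = 469 × 452.4 × 5 × 1 / 1000 = 1061 kN → 0.75 × 1061 = 796 kN.
Bearing: edge l_c = 21.5, r_n = 232.2 kN; interior l_c = 53, r_n = 518.4 kN; R_n = 232.2 + 4·518.4 = 2306 kN → 1730 kN.
Block shear: A_gv = 7100, A_nv = 4490, A_nt = 810 mm²; R_n = min(0.6F_uA_nv, 0.6F_yA_gv) + U_bs·F_u·A_nt = 1577 kN → 1180 kN.
Bolt shear governs: 796 kN.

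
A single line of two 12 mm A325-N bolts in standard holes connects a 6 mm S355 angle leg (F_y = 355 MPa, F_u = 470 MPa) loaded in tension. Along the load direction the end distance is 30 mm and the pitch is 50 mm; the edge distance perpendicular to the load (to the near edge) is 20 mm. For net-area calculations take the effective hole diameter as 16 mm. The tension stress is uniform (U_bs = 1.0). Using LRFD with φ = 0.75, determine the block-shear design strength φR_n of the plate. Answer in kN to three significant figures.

96.4 kN

Shear plane L_v = 30 + 1·50 = 80 mm; A_gv = 80 × 6 = 480 mm².
A_nv = (80 − 1.5·16) × 6 = 336 mm².
A_nt = (20 − 0.5·16) × 6 = 72 mm².
0.6 F_u A_nv = 94.75 kN; 0.6 F_y A_gv = 102.2 kN → shear rupture governs the shear term.
R_n = 94.75 + 1.0 × 470 × 72 / 1000 = 128.6 kN.
Design strength φR_n = 0.75 × 128.6 = 96.4 kN.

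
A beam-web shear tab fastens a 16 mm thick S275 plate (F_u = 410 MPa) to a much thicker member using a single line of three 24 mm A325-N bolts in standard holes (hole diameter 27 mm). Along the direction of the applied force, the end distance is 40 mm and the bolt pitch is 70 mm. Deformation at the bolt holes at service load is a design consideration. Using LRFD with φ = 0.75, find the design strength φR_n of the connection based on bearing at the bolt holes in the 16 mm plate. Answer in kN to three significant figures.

Per bolt r_n = 1.2 l_c t F_u ≤ 2.4 d t F_u; upper limit = 2.4 × 24 × 16 × 410 / 1000 = 377.9 kN.
Edge bolt: l_c = 40 − 27/2 = 26.5 mm → 1.2 × 26.5 × 16 × 410 / 1000 = 208.6 → r_n = 208.6 kN.
Interior bolts: l_c = 70 − 27 = 43 mm → 1.2 × 43 × 16 × 410 / 1000 = 338.5 → r_n = 338.5 kN.
R_n = 1 × 208.6 + 2 × 338.5 = 885.6 kN.
Design strength φR_n = 0.75 × 885.6 = 664 kN.

664 kN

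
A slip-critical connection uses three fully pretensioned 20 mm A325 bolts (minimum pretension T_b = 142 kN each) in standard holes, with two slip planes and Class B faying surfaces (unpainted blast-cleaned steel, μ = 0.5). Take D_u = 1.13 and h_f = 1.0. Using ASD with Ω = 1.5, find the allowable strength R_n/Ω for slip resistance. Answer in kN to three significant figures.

R_n = μ · D_u · h_f · T_b · n_s · n_b = 0.5 × 1.13 × 1.0 × 142 × 2 × 3 = 481.4 kN.
Allowable strength R_n/Ω = 481.4 / 1.5 = 321 kN.

321 kN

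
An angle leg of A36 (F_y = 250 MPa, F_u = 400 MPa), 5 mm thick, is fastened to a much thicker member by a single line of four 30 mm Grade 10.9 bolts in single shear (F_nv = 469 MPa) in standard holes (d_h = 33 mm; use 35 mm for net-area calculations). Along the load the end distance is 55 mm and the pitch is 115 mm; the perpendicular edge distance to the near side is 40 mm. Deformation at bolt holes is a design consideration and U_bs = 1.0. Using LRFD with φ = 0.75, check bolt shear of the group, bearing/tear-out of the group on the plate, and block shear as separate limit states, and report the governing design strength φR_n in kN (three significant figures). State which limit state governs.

259 kN (block shear governs)

Bolt shear: A_b = π·30²/4 = 706.9 mm²; R_n = 469 × 706.9 × 4 × 1 / 1000 = 1326 kN → 0.75 × 1326 = 995 kN.
Bearing: edge l_c = 38.5, r_n = 92.4 kN; interior l_c = 82, r_n = 144 kN; R_n = 92.4 + 3·144 = 524.4 kN → 393 kN.
Block shear: A_gv = 2000, A_nv = 1388, A_nt = 112.5 mm²; R_n = min(0.6F_uA_nv, 0.6F_yA_gv) + U_bs·F_u·A_nt = 345 kN → 259 kN.
Block shear governs: 259 kN.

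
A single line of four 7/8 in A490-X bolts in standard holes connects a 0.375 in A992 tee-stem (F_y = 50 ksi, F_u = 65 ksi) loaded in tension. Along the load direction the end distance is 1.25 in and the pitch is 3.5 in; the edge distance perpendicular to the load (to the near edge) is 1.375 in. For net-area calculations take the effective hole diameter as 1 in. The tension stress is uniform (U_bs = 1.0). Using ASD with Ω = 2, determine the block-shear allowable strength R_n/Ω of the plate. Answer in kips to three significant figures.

71 kips

Shear plane L_v = 1.25 + 3·3.5 = 11.75 in; A_gv = 11.75 × 0.375 = 4.406 in².
A_nv = (11.75 − 3.5·1) × 0.375 = 3.094 in².
A_nt = (1.375 − 0.5·1) × 0.375 = 0.3281 in².
0.6 F_u A_nv = 120.7 kips; 0.6 F_y A_gv = 132.2 kips → shear rupture governs the shear term.
R_n = 120.7 + 1.0 × 65 × 0.3281 = 142 kips.
Allowable strength R_n/Ω = 142 / 2 = 71 kips.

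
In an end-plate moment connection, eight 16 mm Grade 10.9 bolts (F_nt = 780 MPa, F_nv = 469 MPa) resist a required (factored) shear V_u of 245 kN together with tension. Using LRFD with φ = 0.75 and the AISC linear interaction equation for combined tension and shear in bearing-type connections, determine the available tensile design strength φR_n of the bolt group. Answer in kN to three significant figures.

816 kN

A_b = π·16²/4 = 201.1 mm²; f_rv = 245 × 1000 / (8 × 201.1) = 152.3 MPa.
F'_nt = 1.3 F_nt − (F_nt / φF_nv) f_rv = 1.3·780 − (780/(0.75·469))·152.3 = 676.2 MPa, capped at F_nt → F'_nt = 676.2 MPa.
R_n = F'_nt · A_b · n = 676.2 × 201.1 × 8 / 1000 = 1088 kN.
Design strength φR_n = 0.75 × 1088 = 816 kN.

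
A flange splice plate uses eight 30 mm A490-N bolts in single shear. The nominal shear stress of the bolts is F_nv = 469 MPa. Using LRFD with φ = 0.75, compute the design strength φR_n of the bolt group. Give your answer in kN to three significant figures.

1990 kN

A_b = π × 30² / 4 = 706.9 mm².
R_n = F_nv · A_b · n · n_s = 469 × 706.9 × 8 × 1 / 1000 = 2652 kN.
Design strength φR_n = 0.75 × 2652 = 1990 kN.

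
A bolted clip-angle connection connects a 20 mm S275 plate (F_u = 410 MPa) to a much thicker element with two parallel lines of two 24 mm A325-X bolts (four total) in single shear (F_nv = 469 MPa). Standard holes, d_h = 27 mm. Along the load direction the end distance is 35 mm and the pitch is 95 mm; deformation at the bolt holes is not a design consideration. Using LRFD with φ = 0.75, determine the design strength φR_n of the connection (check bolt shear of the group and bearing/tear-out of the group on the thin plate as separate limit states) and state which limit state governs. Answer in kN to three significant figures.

Bolt shear: A_b = π·24²/4 = 452.4 mm²; R_n = 469 × 452.4 × 4 × 1 / 1000 = 848.7 kN → 0.75 × 848.7 = 637 kN.
Bearing (1.5 l_c t F_u ≤ 3.0 d t F_u): upper limit = 3.0·24·20·410 / 1000 = 590.4 kN.
  Edge l_c = 35 − 27/2 = 21.5 → r_n = 264.4 kN; interior l_c = 95 − 27 = 68 → r_n = 590.4 kN.
  R_n,bearing = 2·264.4 + 2·590.4 = 1710 kN → 0.75 × 1710 = 1280 kN.
Bolt shear governs: 637 kN.

637 kN (bolt shear governs)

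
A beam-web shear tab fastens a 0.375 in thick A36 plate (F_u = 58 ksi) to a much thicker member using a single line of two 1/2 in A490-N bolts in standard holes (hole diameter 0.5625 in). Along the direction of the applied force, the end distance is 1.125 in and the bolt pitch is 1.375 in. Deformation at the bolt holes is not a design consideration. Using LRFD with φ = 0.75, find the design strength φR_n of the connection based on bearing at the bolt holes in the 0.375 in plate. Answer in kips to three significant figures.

40.5 kips

Per bolt r_n = 1.5 l_c t F_u ≤ 3.0 d t F_u; upper limit = 3.0 × 0.5 × 0.375 × 58 = 32.62 kips.
Edge bolt: l_c = 1.125 − 0.5625/2 = 0.8438 in → 1.5 × 0.8438 × 0.375 × 58 = 27.53 → r_n = 27.53 kips.
Interior bolts: l_c = 1.375 − 0.5625 = 0.8125 in → 1.5 × 0.8125 × 0.375 × 58 = 26.51 → r_n = 26.51 kips.
R_n = 1 × 27.53 + 1 × 26.51 = 54.04 kips.
Design strength φR_n = 0.75 × 54.04 = 40.5 kips.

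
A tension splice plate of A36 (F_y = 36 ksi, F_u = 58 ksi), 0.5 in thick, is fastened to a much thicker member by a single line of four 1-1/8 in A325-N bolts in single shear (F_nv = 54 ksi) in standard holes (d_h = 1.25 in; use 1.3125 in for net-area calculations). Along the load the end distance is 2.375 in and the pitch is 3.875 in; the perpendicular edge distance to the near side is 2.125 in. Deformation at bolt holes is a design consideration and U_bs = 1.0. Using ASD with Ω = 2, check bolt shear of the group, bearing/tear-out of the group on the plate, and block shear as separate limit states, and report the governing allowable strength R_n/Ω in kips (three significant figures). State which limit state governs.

96.9 kips (block shear governs)

Bolt shear: A_b = π·1.125²/4 = 0.994 in²; R_n = 54 × 0.994 × 4 × 1 = 214.7 kips → 214.7 / 2 = 107 kips.
Bearing: edge l_c = 1.75, r_n = 60.9 kips; interior l_c = 2.625, r_n = 78.3 kips; R_n = 60.9 + 3·78.3 = 295.8 kips → 148 kips.
Block shear: A_gv = 7, A_nv = 4.703, A_nt = 0.7344 in²; R_n = min(0.6F_uA_nv, 0.6F_yA_gv) + U_bs·F_u·A_nt = 193.8 kips → 96.9 kips.
Block shear governs: 96.9 kips.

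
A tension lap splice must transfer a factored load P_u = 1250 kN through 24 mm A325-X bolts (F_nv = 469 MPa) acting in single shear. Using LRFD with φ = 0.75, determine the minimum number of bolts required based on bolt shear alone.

A_b = π·24²/4 = 452.4 mm².
Per-bolt design strength φR_n = 0.75 × 469 × 452.4 × 1 / 1000 = 159.1 kN.
n ≥ 1250 / 159.1 = 7.855 → use 8 bolts.

8 bolts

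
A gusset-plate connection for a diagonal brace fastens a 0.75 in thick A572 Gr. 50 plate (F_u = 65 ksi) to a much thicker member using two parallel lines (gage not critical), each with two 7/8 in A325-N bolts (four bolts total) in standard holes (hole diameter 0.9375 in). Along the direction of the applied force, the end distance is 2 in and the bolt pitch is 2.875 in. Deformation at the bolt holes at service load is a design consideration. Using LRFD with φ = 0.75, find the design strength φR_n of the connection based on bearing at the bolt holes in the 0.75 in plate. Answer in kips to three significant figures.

Per bolt r_n = 1.2 l_c t F_u ≤ 2.4 d t F_u; upper limit = 2.4 × 0.875 × 0.75 × 65 = 102.4 kips.
Edge bolt: l_c = 2 − 0.9375/2 = 1.531 in → 1.2 × 1.531 × 0.75 × 65 = 89.58 → r_n = 89.58 kips.
Interior bolts: l_c = 2.875 − 0.9375 = 1.938 in → 1.2 × 1.938 × 0.75 × 65 = 113.3 → r_n = 102.4 kips.
R_n = 2 × 89.58 + 2 × 102.4 = 383.9 kips.
Design strength φR_n = 0.75 × 383.9 = 288 kips.

288 kips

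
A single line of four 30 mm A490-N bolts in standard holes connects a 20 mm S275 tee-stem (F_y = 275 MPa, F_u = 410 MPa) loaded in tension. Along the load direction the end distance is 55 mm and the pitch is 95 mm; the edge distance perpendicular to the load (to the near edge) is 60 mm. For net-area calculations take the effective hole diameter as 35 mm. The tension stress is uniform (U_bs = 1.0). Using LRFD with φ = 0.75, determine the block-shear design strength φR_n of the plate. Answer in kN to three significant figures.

1060 kN

Shear plane L_v = 55 + 3·95 = 340 mm; A_gv = 340 × 20 = 6800 mm².
A_nv = (340 − 3.5·35) × 20 = 4350 mm².
A_nt = (60 − 0.5·35) × 20 = 850 mm².
0.6 F_u A_nv = 1070 kN; 0.6 F_y A_gv = 1122 kN → shear rupture governs the shear term.
R_n = 1070 + 1.0 × 410 × 850 / 1000 = 1419 kN.
Design strength φR_n = 0.75 × 1419 = 1060 kN.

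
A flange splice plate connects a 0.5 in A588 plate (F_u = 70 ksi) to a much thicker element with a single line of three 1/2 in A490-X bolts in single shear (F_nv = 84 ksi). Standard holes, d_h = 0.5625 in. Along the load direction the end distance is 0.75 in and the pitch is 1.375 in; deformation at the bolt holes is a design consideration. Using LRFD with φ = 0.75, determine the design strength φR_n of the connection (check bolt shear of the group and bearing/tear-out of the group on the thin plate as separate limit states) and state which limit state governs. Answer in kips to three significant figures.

Bolt shear: A_b = π·0.5²/4 = 0.1963 in²; R_n = 84 × 0.1963 × 3 × 1 = 49.48 kips → 0.75 × 49.48 = 37.1 kips.
Bearing (1.2 l_c t F_u ≤ 2.4 d t F_u): upper limit = 2.4·0.5·0.5·70 = 42 kips.
  Edge l_c = 0.75 − 0.5625/2 = 0.4688 → r_n = 19.69 kips; interior l_c = 1.375 − 0.5625 = 0.8125 → r_n = 34.12 kips.
  R_n,bearing = 1·19.69 + 2·34.12 = 87.94 kips → 0.75 × 87.94 = 66 kips.
Bolt shear governs: 37.1 kips.

37.1 kips (bolt shear governs)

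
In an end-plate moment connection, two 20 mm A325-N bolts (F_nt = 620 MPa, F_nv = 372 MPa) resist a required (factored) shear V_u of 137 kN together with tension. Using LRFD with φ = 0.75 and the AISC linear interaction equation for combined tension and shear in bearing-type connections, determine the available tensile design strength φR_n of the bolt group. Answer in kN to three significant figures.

A_b = π·20²/4 = 314.2 mm²; f_rv = 137 × 1000 / (2 × 314.2) = 218 MPa.
F'_nt = 1.3 F_nt − (F_nt / φF_nv) f_rv = 1.3·620 − (620/(0.75·372))·218 = 321.5 MPa, capped at F_nt → F'_nt = 321.5 MPa.
R_n = F'_nt · A_b · n = 321.5 × 314.2 × 2 / 1000 = 202 kN.
Design strength φR_n = 0.75 × 202 = 151 kN.

151 kN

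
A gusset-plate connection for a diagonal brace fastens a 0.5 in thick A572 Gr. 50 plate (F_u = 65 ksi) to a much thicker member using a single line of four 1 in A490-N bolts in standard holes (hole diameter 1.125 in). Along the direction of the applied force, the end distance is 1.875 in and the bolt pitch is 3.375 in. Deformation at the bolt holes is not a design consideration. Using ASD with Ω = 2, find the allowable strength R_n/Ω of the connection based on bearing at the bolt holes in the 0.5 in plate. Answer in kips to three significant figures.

178 kips

Per bolt r_n = 1.5 l_c t F_u ≤ 3.0 d t F_u; upper limit = 3.0 × 1 × 0.5 × 65 = 97.5 kips.
Edge bolt: l_c = 1.875 − 1.125/2 = 1.312 in → 1.5 × 1.312 × 0.5 × 65 = 63.98 → r_n = 63.98 kips.
Interior bolts: l_c = 3.375 − 1.125 = 2.25 in → 1.5 × 2.25 × 0.5 × 65 = 109.7 → r_n = 97.5 kips.
R_n = 1 × 63.98 + 3 × 97.5 = 356.5 kips.
Allowable strength R_n/Ω = 356.5 / 2 = 178 kips.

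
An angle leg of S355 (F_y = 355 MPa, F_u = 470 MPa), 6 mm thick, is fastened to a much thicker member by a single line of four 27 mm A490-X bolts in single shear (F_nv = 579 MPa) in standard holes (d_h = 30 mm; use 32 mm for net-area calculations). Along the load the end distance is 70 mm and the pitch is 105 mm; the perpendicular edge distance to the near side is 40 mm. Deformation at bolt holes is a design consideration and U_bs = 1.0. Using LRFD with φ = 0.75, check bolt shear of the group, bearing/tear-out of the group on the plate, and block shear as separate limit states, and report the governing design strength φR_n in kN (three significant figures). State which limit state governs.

Bolt shear: A_b = π·27²/4 = 572.6 mm²; R_n = 579 × 572.6 × 4 × 1 / 1000 = 1326 kN → 0.75 × 1326 = 995 kN.
Bearing: edge l_c = 55, r_n = 182.7 kN; interior l_c = 75, r_n = 182.7 kN; R_n = 182.7 + 3·182.7 = 730.9 kN → 548 kN.
Block shear: A_gv = 2310, A_nv = 1638, A_nt = 144 mm²; R_n = min(0.6F_uA_nv, 0.6F_yA_gv) + U_bs·F_u·A_nt = 529.6 kN → 397 kN.
Block shear governs: 397 kN.

397 kN (block shear governs)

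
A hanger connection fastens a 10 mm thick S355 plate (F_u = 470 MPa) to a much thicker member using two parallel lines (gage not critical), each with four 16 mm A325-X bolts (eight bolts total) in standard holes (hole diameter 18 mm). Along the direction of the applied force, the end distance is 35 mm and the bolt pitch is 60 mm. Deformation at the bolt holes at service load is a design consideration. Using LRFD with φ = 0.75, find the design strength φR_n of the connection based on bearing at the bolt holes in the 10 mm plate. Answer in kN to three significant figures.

Per bolt r_n = 1.2 l_c t F_u ≤ 2.4 d t F_u; upper limit = 2.4 × 16 × 10 × 470 / 1000 = 180.5 kN.
Edge bolt: l_c = 35 − 18/2 = 26 mm → 1.2 × 26 × 10 × 470 / 1000 = 146.6 → r_n = 146.6 kN.
Interior bolts: l_c = 60 − 18 = 42 mm → 1.2 × 42 × 10 × 470 / 1000 = 236.9 → r_n = 180.5 kN.
R_n = 2 × 146.6 + 6 × 180.5 = 1376 kN.
Design strength φR_n = 0.75 × 1376 = 1030 kN.

1030 kN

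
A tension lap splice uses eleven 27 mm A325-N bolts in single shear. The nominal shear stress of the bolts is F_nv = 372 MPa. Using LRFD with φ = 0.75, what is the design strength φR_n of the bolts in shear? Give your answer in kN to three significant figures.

A_b = π × 27² / 4 = 572.6 mm².
R_n = F_nv · A_b · n · n_s = 372 × 572.6 × 11 × 1 / 1000 = 2343 kN.
Design strength φR_n = 0.75 × 2343 = 1760 kN.

1760 kN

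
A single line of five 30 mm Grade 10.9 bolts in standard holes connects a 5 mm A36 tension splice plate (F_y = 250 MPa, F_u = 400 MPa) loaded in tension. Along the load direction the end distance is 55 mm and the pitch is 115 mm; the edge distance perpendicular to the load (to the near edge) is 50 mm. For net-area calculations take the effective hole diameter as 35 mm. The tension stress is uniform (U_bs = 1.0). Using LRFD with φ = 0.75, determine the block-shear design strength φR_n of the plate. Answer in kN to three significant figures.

338 kN

Shear plane L_v = 55 + 4·115 = 515 mm; A_gv = 515 × 5 = 2575 mm².
A_nv = (515 − 4.5·35) × 5 = 1788 mm².
A_nt = (50 − 0.5·35) × 5 = 162.5 mm².
0.6 F_u A_nv = 429 kN; 0.6 F_y A_gv = 386.2 kN → shear yielding governs the shear term.
R_n = 386.2 + 1.0 × 400 × 162.5 / 1000 = 451.2 kN.
Design strength φR_n = 0.75 × 451.2 = 338 kN.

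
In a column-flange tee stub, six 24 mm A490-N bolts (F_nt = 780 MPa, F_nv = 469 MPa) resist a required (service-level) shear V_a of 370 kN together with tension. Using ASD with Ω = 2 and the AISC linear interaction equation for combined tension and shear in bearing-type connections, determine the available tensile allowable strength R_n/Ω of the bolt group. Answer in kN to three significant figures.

A_b = π·24²/4 = 452.4 mm²; f_rv = 370 × 1000 / (6 × 452.4) = 136.3 MPa.
F'_nt = 1.3 F_nt − (Ω F_nt / F_nv) f_rv = 1.3·780 − (2·780/469)·136.3 = 560.6 MPa, capped at F_nt → F'_nt = 560.6 MPa.
R_n = F'_nt · A_b · n = 560.6 × 452.4 × 6 / 1000 = 1522 kN.
Allowable strength R_n/Ω = 1522 / 2 = 761 kN.

761 kN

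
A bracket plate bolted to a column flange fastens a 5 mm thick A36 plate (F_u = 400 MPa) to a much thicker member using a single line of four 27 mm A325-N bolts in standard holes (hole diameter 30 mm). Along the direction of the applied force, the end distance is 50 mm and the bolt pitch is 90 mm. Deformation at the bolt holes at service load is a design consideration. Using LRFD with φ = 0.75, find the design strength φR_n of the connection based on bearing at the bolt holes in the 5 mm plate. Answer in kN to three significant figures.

Per bolt r_n = 1.2 l_c t F_u ≤ 2.4 d t F_u; upper limit = 2.4 × 27 × 5 × 400 / 1000 = 129.6 kN.
Edge bolt: l_c = 50 − 30/2 = 35 mm → 1.2 × 35 × 5 × 400 / 1000 = 84 → r_n = 84 kN.
Interior bolts: l_c = 90 − 30 = 60 mm → 1.2 × 60 × 5 × 400 / 1000 = 144 → r_n = 129.6 kN.
R_n = 1 × 84 + 3 × 129.6 = 472.8 kN.
Design strength φR_n = 0.75 × 472.8 = 355 kN.

355 kN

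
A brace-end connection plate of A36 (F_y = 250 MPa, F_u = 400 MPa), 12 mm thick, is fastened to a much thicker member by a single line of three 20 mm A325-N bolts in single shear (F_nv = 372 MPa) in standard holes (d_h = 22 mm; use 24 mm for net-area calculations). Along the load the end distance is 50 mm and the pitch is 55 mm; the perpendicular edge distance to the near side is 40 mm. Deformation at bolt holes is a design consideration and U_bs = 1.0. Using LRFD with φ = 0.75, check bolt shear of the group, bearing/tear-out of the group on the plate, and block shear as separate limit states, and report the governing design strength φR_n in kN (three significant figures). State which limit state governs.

263 kN (bolt shear governs)

Bolt shear: A_b = π·20²/4 = 314.2 mm²; R_n = 372 × 314.2 × 3 × 1 / 1000 = 350.6 kN → 0.75 × 350.6 = 263 kN.
Bearing: edge l_c = 39, r_n = 224.6 kN; interior l_c = 33, r_n = 190.1 kN; R_n = 224.6 + 2·190.1 = 604.8 kN → 454 kN.
Block shear: A_gv = 1920, A_nv = 1200, A_nt = 336 mm²; R_n = min(0.6F_uA_nv, 0.6F_yA_gv) + U_bs·F_u·A_nt = 422.4 kN → 317 kN.
Bolt shear governs: 263 kN.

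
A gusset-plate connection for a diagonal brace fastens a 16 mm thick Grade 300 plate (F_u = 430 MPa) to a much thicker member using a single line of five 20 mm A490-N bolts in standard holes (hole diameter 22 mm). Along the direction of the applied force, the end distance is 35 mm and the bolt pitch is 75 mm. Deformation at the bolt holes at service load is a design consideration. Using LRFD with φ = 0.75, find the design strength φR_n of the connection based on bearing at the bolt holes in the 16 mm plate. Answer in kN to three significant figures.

Per bolt r_n = 1.2 l_c t F_u ≤ 2.4 d t F_u; upper limit = 2.4 × 20 × 16 × 430 / 1000 = 330.2 kN.
Edge bolt: l_c = 35 − 22/2 = 24 mm → 1.2 × 24 × 16 × 430 / 1000 = 198.1 → r_n = 198.1 kN.
Interior bolts: l_c = 75 − 22 = 53 mm → 1.2 × 53 × 16 × 430 / 1000 = 437.6 → r_n = 330.2 kN.
R_n = 1 × 198.1 + 4 × 330.2 = 1519 kN.
Design strength φR_n = 0.75 × 1519 = 1140 kN.

1140 kN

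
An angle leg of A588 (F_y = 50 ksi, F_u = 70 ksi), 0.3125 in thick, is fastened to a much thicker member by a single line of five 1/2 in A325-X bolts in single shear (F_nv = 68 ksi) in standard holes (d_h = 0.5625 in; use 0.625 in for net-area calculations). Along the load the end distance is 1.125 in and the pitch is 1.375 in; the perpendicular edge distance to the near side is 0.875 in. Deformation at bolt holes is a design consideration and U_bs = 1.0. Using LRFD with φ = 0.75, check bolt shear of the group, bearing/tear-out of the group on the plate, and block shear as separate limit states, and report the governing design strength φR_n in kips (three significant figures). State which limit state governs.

Bolt shear: A_b = π·0.5²/4 = 0.1963 in²; R_n = 68 × 0.1963 × 5 × 1 = 66.76 kips → 0.75 × 66.76 = 50.1 kips.
Bearing: edge l_c = 0.8438, r_n = 22.15 kips; interior l_c = 0.8125, r_n = 21.33 kips; R_n = 22.15 + 4·21.33 = 107.5 kips → 80.6 kips.
Block shear: A_gv = 2.07, A_nv = 1.191, A_nt = 0.1758 in²; R_n = min(0.6F_uA_nv, 0.6F_yA_gv) + U_bs·F_u·A_nt = 62.34 kips → 46.8 kips.
Block shear governs: 46.8 kips.

46.8 kips (block shear governs)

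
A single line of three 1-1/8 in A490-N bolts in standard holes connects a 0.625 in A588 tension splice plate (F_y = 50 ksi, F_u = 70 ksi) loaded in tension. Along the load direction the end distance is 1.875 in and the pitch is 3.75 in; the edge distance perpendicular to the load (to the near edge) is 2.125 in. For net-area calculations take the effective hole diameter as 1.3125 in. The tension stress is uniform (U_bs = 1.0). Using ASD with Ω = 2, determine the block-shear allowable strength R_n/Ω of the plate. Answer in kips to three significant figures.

Shear plane L_v = 1.875 + 2·3.75 = 9.375 in; A_gv = 9.375 × 0.625 = 5.859 in².
A_nv = (9.375 − 2.5·1.3125) × 0.625 = 3.809 in².
A_nt = (2.125 − 0.5·1.3125) × 0.625 = 0.918 in².
0.6 F_u A_nv = 160 kips; 0.6 F_y A_gv = 175.8 kips → shear rupture governs the shear term.
R_n = 160 + 1.0 × 70 × 0.918 = 224.2 kips.
Allowable strength R_n/Ω = 224.2 / 2 = 112 kips.

112 kips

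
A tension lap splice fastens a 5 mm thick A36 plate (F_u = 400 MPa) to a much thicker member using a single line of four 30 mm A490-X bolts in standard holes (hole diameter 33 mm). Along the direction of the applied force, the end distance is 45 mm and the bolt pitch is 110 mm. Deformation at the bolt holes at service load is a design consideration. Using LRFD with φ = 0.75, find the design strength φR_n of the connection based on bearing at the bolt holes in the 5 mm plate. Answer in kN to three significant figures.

375 kN

Per bolt r_n = 1.2 l_c t F_u ≤ 2.4 d t F_u; upper limit = 2.4 × 30 × 5 × 400 / 1000 = 144 kN.
Edge bolt: l_c = 45 − 33/2 = 28.5 mm → 1.2 × 28.5 × 5 × 400 / 1000 = 68.4 → r_n = 68.4 kN.
Interior bolts: l_c = 110 − 33 = 77 mm → 1.2 × 77 × 5 × 400 / 1000 = 184.8 → r_n = 144 kN.
R_n = 1 × 68.4 + 3 × 144 = 500.4 kN.
Design strength φR_n = 0.75 × 500.4 = 375 kN.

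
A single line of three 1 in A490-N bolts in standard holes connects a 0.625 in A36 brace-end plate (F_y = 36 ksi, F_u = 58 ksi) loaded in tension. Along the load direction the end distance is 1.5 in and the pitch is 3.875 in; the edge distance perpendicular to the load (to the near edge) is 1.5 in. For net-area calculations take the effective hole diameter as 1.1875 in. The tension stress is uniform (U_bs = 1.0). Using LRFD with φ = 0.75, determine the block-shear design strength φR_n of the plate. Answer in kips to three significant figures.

Shear plane L_v = 1.5 + 2·3.875 = 9.25 in; A_gv = 9.25 × 0.625 = 5.781 in².
A_nv = (9.25 − 2.5·1.1875) × 0.625 = 3.926 in².
A_nt = (1.5 − 0.5·1.1875) × 0.625 = 0.5664 in².
0.6 F_u A_nv = 136.6 kips; 0.6 F_y A_gv = 124.9 kips → shear yielding governs the shear term.
R_n = 124.9 + 1.0 × 58 × 0.5664 = 157.7 kips.
Design strength φR_n = 0.75 × 157.7 = 118 kips.

118 kips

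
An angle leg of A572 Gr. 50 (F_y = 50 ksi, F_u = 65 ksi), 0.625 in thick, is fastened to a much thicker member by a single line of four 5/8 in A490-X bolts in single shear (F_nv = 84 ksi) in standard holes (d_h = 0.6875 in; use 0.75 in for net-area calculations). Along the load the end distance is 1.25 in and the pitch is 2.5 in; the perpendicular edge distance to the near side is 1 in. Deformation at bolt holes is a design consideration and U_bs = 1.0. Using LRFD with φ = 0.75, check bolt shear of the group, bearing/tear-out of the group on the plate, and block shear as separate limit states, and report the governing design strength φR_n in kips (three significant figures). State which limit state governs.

Bolt shear: A_b = π·0.625²/4 = 0.3068 in²; R_n = 84 × 0.3068 × 4 × 1 = 103.1 kips → 0.75 × 103.1 = 77.3 kips.
Bearing: edge l_c = 0.9062, r_n = 44.18 kips; interior l_c = 1.812, r_n = 60.94 kips; R_n = 44.18 + 3·60.94 = 227 kips → 170 kips.
Block shear: A_gv = 5.469, A_nv = 3.828, A_nt = 0.3906 in²; R_n = min(0.6F_uA_nv, 0.6F_yA_gv) + U_bs·F_u·A_nt = 174.7 kips → 131 kips.
Bolt shear governs: 77.3 kips.

77.3 kips (bolt shear governs)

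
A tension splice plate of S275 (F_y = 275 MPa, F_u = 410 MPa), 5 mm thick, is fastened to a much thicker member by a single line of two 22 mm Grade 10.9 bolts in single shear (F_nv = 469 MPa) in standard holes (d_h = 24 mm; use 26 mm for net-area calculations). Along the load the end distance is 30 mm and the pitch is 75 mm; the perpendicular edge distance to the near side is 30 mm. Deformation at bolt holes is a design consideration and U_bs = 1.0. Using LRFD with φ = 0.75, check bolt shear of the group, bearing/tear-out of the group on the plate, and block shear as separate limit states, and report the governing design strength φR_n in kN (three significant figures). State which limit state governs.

87 kN (block shear governs)

Bolt shear: A_b = π·22²/4 = 380.1 mm²; R_n = 469 × 380.1 × 2 × 1 / 1000 = 356.6 kN → 0.75 × 356.6 = 267 kN.
Bearing: edge l_c = 18, r_n = 44.28 kN; interior l_c = 51, r_n = 108.2 kN; R_n = 44.28 + 1·108.2 = 152.5 kN → 114 kN.
Block shear: A_gv = 525, A_nv = 330, A_nt = 85 mm²; R_n = min(0.6F_uA_nv, 0.6F_yA_gv) + U_bs·F_u·A_nt = 116 kN → 87 kN.
Block shear governs: 87 kN.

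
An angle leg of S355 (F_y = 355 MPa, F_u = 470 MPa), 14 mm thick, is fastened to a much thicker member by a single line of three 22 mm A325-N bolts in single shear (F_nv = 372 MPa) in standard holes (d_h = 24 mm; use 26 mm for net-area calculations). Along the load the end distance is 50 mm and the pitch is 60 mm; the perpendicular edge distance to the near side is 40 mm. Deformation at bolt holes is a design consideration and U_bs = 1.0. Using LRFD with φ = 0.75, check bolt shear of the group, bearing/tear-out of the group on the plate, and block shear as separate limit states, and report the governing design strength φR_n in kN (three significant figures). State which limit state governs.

Bolt shear: A_b = π·22²/4 = 380.1 mm²; R_n = 372 × 380.1 × 3 × 1 / 1000 = 424.2 kN → 0.75 × 424.2 = 318 kN.
Bearing: edge l_c = 38, r_n = 300 kN; interior l_c = 36, r_n = 284.3 kN; R_n = 300 + 2·284.3 = 868.6 kN → 651 kN.
Block shear: A_gv = 2380, A_nv = 1470, A_nt = 378 mm²; R_n = min(0.6F_uA_nv, 0.6F_yA_gv) + U_bs·F_u·A_nt = 592.2 kN → 444 kN.
Bolt shear governs: 318 kN.

318 kN (bolt shear governs)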